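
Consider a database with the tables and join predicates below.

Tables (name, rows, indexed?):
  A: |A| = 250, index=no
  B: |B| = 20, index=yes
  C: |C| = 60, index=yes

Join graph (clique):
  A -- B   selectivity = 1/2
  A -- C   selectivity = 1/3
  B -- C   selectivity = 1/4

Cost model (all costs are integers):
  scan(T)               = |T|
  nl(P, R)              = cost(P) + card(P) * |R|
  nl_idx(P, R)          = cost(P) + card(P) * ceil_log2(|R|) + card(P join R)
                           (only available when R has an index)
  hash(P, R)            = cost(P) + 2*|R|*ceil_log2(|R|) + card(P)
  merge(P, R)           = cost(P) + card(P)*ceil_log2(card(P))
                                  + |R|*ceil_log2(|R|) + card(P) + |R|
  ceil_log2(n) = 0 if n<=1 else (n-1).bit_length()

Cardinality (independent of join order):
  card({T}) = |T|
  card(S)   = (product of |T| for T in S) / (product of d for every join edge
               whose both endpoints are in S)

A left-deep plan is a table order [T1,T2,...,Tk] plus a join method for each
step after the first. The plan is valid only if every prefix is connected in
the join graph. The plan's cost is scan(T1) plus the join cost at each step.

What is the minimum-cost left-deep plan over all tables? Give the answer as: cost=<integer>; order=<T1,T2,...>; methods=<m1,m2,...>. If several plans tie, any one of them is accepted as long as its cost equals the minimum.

cost=3920; order=A,B,C; methods=hash,hash

Selinger DP (subsets sized 1..n):
  {A}: scan cost=250, card=250
  {B}: scan cost=20, card=20
  {C}: scan cost=60, card=60
  {AB}: card=2500; try (B,hash)→700, (A,merge)→2390, (B,merge)→2620, (B,nl_idx)→4000, (A,hash)→4040, (A,nl)→5020 …(+1); best=700 via (B,hash)
  {AC}: card=5000; try (C,hash)→1220, (A,merge)→2730, (C,merge)→2920, (A,hash)→4120, (C,nl_idx)→6750, (A,nl)→15060 …(+1); best=1220 via (C,hash)
  {BC}: card=300; try (B,hash)→320, (C,nl_idx)→440, (C,merge)→560, (B,merge)→600, (B,nl_idx)→660, (C,hash)→760 …(+2); best=320 via (B,hash)
  {ABC}: card=12500; try (C,hash)→3920, (A,hash)→4620, (A,merge)→5570, (B,hash)→6420, (C,nl_idx)→28200, (C,merge)→33620 …(+5); best=3920 via (C,hash)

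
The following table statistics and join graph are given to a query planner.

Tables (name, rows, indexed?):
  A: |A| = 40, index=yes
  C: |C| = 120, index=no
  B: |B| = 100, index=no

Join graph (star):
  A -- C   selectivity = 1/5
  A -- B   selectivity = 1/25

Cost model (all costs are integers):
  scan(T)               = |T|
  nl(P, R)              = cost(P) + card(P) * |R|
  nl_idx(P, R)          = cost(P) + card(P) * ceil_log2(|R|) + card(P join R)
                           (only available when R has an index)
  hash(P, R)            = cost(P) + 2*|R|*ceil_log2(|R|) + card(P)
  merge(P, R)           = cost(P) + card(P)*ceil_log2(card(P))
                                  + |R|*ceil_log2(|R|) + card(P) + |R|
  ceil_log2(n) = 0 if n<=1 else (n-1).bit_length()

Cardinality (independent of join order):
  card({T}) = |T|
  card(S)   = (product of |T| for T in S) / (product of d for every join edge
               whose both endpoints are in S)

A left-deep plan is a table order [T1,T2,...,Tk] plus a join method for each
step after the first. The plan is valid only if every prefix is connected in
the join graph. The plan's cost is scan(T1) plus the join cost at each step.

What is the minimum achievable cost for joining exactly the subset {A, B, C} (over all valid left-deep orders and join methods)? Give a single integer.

2520

Selinger DP over subsets of {A,B,C}:
  {A}: scan cost=40, card=40
  {C}: scan cost=120, card=120
  {B}: scan cost=100, card=100
  {AC}: card=960; try (A,hash)→720, (C,merge)→1280, (A,merge)→1360, (C,hash)→1760, (A,nl_idx)→1800, (C,nl)→4840 …(+1); best=720 via (A,hash)
  {AB}: card=160; try (A,hash)→680, (A,nl_idx)→860, (B,merge)→1120, (A,merge)→1180, (B,hash)→1480, (B,nl)→4040 …(+1); best=680 via (A,hash)
  {ABC}: card=3840; try (C,hash)→2520, (C,merge)→3080, (B,hash)→3080, (B,merge)→12080, (C,nl)→19880, (B,nl)→96720; best=2520 via (C,hash)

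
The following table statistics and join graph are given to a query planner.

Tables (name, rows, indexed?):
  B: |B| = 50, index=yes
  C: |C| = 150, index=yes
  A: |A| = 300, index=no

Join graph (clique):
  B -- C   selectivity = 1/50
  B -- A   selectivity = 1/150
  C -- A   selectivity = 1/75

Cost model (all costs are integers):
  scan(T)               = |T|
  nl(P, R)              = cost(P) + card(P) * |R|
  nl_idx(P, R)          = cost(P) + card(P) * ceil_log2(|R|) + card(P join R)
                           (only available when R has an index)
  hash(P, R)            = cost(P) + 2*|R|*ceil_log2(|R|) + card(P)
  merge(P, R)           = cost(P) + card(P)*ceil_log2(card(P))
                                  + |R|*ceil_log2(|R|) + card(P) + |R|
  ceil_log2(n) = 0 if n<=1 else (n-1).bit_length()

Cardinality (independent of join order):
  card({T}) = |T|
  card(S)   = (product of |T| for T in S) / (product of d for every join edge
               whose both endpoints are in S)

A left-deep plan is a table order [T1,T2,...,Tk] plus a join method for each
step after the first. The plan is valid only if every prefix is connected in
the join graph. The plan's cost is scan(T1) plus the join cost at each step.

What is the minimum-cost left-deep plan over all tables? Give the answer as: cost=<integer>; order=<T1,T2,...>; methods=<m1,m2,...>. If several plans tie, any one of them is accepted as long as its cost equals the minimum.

cost=2004; order=A,B,C; methods=hash,nl_idx

Selinger DP (subsets sized 1..n):
  {B}: scan cost=50, card=50
  {C}: scan cost=150, card=150
  {A}: scan cost=300, card=300
  {BC}: card=150; try (C,nl_idx)→600, (B,hash)→900, (B,nl_idx)→1200, (C,merge)→1750, (B,merge)→1850, (C,hash)→2500 …(+2); best=600 via (C,nl_idx)
  {AB}: card=100; try (B,hash)→1200, (B,nl_idx)→2200, (A,merge)→3400, (B,merge)→3650, (A,hash)→5500, (A,nl)→15050 …(+1); best=1200 via (B,hash)
  {AC}: card=600; try (C,hash)→3000, (C,nl_idx)→3300, (A,merge)→4500, (C,merge)→4650, (A,hash)→5700, (A,nl)→45150 …(+1); best=3000 via (C,hash)
  {ABC}: card=4; try (C,nl_idx)→2004, (C,merge)→3350, (C,hash)→3700, (B,hash)→4200, (A,merge)→4950, (A,hash)→6150 …(+5); best=2004 via (C,nl_idx)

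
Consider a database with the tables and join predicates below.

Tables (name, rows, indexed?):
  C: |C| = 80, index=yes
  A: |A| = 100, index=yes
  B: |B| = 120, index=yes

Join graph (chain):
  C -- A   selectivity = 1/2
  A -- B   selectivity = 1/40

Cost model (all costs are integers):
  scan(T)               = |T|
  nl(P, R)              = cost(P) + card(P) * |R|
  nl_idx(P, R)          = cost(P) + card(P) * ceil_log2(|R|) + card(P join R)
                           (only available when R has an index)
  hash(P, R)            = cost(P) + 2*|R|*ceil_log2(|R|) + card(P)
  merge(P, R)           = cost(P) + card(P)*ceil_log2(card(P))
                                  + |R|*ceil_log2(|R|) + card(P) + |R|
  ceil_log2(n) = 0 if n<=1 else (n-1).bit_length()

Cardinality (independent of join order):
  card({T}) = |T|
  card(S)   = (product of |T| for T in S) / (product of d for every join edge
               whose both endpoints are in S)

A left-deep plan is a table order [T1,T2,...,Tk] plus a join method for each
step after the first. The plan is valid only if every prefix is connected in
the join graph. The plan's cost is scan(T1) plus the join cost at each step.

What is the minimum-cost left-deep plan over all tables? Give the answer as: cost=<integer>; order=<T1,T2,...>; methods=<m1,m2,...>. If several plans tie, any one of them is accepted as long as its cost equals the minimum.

cost=2520; order=A,B,C; methods=nl_idx,hash

Selinger DP (subsets sized 1..n):
  {C}: scan cost=80, card=80
  {A}: scan cost=100, card=100
  {B}: scan cost=120, card=120
  {AC}: card=4000; try (C,hash)→1320, (A,merge)→1520, (C,merge)→1540, (A,hash)→1560, (A,nl_idx)→4640, (C,nl_idx)→4800 …(+2); best=1320 via (C,hash)
  {AB}: card=300; try (B,nl_idx)→1100, (A,nl_idx)→1260, (A,hash)→1640, (B,merge)→1860, (B,hash)→1880, (A,merge)→1880 …(+2); best=1100 via (B,nl_idx)
  {ABC}: card=12000; try (C,hash)→2520, (C,merge)→4740, (B,hash)→7000, (C,nl_idx)→15200, (C,nl)→25100, (B,nl_idx)→41320 …(+2); best=2520 via (C,hash)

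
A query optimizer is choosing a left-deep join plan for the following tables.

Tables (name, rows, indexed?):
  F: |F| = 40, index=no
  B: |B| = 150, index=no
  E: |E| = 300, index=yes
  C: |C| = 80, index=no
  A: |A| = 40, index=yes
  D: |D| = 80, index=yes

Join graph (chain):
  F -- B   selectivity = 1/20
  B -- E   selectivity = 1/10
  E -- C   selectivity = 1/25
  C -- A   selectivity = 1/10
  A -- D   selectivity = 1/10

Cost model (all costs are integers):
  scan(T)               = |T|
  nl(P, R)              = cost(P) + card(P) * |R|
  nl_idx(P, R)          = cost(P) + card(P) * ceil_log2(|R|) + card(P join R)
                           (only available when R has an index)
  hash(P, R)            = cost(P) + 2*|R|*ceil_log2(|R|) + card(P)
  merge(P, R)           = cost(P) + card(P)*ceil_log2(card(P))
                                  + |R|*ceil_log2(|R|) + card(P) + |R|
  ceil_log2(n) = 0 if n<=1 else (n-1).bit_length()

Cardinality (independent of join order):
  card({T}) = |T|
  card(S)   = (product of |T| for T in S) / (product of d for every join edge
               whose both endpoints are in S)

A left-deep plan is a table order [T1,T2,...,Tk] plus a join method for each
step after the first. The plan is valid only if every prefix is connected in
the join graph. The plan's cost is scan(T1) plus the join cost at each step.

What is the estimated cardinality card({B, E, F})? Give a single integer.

9000

Tables in S: B(150), E(300), F(40)
Edges inside S: F-B(d=20), B-E(d=10)
numerator = 150 * 300 * 40 = 1800000
denominator = 20 * 10 = 200
card(S) = 1800000 / 200 = 9000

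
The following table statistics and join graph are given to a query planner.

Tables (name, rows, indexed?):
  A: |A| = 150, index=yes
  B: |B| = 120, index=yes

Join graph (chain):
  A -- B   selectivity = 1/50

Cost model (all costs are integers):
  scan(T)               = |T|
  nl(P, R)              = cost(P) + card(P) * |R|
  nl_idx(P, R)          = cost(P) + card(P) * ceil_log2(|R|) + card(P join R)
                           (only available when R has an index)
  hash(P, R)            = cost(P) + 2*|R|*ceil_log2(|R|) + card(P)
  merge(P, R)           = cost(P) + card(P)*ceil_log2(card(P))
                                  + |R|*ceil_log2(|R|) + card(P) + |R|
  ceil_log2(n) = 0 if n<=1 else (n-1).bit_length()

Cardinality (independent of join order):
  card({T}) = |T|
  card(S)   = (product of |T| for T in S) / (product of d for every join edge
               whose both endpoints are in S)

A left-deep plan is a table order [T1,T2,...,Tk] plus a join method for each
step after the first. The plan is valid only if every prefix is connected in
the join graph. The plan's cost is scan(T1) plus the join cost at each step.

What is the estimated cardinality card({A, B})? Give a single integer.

360

Tables in S: A(150), B(120)
Edges inside S: A-B(d=50)
numerator = 150 * 120 = 18000
denominator = 50 = 50
card(S) = 18000 / 50 = 360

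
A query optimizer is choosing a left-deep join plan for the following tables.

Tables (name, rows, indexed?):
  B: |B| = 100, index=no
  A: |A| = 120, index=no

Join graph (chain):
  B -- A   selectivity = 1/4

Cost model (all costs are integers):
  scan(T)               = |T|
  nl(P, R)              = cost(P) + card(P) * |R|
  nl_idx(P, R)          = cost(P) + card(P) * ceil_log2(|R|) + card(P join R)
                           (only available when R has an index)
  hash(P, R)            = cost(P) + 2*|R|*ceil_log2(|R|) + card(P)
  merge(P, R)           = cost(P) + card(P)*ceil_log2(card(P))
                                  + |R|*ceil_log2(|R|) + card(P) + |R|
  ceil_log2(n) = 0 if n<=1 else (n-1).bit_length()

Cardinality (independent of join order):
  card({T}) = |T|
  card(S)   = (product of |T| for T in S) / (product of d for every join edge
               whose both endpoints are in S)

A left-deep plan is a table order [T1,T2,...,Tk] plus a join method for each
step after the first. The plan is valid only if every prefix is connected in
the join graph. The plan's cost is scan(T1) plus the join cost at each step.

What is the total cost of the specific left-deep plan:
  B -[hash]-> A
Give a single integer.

step 1: scan B: cost=100, card=100
step 2: join A via hash
    card(P join A) = 100*120/(4) = 3000
    cost = 100 + 2*120*7 + 100 = 1880

1880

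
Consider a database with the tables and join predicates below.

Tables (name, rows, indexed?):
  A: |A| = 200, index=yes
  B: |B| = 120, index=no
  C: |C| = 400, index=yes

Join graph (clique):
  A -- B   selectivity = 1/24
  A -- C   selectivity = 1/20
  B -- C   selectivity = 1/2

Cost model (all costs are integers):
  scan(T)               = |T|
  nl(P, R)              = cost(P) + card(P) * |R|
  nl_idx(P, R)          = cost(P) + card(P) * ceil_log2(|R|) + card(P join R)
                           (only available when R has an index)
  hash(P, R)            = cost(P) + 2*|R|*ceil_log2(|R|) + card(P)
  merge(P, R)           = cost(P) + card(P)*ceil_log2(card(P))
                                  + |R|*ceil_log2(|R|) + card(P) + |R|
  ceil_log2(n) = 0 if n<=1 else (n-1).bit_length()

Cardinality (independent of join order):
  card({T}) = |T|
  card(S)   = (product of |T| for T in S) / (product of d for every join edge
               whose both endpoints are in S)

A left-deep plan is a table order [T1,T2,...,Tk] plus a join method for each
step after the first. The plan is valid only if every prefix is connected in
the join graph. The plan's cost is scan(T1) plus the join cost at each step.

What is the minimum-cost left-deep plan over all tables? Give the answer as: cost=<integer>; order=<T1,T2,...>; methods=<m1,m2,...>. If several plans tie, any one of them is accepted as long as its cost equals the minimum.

Selinger DP (subsets sized 1..n):
  {A}: scan cost=200, card=200
  {B}: scan cost=120, card=120
  {C}: scan cost=400, card=400
  {AB}: card=1000; try (B,hash)→2080, (A,nl_idx)→2080, (A,merge)→2880, (B,merge)→2960, (A,hash)→3440, (A,nl)→24120 …(+1); best=2080 via (B,hash)
  {AC}: card=4000; try (A,hash)→4000, (C,merge)→6000, (C,nl_idx)→6000, (A,merge)→6200, (C,hash)→7600, (A,nl_idx)→7600 …(+2); best=4000 via (A,hash)
  {BC}: card=24000; try (B,hash)→2480, (C,merge)→5080, (B,merge)→5360, (C,hash)→7440, (C,nl_idx)→25200, (C,nl)→48120 …(+1); best=2480 via (B,hash)
  {ABC}: card=10000; try (B,hash)→9680, (C,hash)→10280, (C,merge)→17080, (C,nl_idx)→21080, (A,hash)→29680, (B,merge)→56960 …(+5); best=9680 via (B,hash)

cost=9680; order=C,A,B; methods=hash,hash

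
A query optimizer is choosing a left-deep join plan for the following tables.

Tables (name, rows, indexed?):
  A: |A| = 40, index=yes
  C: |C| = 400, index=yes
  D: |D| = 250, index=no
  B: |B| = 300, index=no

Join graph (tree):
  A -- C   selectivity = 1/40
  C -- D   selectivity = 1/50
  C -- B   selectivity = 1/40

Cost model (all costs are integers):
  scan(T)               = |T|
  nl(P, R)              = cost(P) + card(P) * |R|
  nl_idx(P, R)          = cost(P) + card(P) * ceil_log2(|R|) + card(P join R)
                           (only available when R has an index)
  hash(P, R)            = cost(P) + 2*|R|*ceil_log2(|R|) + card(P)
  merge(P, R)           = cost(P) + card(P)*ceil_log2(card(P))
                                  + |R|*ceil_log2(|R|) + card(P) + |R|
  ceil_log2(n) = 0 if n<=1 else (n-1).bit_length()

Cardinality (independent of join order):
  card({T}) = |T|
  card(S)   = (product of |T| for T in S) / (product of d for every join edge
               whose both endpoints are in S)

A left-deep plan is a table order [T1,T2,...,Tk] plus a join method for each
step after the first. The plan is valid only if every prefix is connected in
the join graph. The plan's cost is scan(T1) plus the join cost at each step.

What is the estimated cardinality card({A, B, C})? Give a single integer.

Tables in S: A(40), B(300), C(400)
Edges inside S: A-C(d=40), C-B(d=40)
numerator = 40 * 300 * 400 = 4800000
denominator = 40 * 40 = 1600
card(S) = 4800000 / 1600 = 3000

3000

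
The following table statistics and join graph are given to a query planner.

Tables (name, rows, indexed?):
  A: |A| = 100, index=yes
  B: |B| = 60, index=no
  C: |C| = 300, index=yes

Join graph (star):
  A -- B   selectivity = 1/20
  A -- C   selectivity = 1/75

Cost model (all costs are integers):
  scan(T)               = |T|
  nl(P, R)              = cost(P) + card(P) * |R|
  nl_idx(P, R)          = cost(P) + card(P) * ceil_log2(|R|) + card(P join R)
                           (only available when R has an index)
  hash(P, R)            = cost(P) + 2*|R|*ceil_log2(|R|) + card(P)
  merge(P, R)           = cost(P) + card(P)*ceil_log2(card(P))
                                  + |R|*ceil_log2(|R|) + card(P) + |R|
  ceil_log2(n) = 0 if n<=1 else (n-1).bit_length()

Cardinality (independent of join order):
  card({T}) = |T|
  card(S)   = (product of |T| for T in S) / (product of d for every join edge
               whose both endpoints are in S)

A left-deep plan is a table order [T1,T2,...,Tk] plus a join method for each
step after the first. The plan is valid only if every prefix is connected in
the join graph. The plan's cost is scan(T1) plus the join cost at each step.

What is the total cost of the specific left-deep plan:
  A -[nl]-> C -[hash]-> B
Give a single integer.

31220

step 1: scan A: cost=100, card=100
step 2: join C via nl
    card(P join C) = 100*300/(75) = 400
    cost = 100 + 100*300 = 30100
step 3: join B via hash
    card(P join B) = 400*60/(20) = 1200
    cost = 30100 + 2*60*6 + 400 = 31220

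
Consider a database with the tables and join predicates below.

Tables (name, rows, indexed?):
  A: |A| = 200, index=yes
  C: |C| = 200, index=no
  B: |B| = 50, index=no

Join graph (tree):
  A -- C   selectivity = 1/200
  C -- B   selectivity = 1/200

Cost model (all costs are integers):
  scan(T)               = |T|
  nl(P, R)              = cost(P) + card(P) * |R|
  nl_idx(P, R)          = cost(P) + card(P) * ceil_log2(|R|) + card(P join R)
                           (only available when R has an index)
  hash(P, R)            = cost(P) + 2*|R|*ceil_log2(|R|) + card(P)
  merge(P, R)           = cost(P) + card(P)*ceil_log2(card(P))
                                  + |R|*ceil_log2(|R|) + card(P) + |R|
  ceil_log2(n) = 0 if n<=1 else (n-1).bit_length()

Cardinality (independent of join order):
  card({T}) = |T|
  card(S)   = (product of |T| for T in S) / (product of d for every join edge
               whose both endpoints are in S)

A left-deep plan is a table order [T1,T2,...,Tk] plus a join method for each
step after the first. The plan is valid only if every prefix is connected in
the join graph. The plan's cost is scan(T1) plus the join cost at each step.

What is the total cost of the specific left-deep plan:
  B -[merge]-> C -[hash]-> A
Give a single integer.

step 1: scan B: cost=50, card=50
step 2: join C via merge
    card(P join C) = 50*200/(200) = 50
    cost = 50 + 50*6 + 200*8 + 50 + 200 = 2200
step 3: join A via hash
    card(P join A) = 50*200/(200) = 50
    cost = 2200 + 2*200*8 + 50 = 5450

5450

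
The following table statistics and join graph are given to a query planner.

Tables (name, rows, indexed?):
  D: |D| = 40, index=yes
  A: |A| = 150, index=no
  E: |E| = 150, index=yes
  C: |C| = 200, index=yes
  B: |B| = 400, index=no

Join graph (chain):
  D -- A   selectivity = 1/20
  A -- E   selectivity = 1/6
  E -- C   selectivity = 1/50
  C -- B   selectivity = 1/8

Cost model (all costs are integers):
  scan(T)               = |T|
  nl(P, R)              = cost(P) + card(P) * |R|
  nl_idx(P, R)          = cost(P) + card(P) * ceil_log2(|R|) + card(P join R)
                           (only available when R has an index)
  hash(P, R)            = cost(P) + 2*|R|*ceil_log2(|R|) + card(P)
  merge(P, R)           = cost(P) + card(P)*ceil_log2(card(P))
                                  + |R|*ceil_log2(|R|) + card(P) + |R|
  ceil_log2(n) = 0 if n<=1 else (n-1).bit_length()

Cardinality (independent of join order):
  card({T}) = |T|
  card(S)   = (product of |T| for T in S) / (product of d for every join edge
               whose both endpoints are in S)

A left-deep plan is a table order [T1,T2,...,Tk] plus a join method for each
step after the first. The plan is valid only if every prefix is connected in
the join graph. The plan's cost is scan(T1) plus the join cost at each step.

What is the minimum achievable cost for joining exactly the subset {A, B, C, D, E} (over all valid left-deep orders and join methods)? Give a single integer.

Selinger DP over subsets of {A,B,C,D,E}:
  {D}: scan cost=40, card=40
  {A}: scan cost=150, card=150
  {E}: scan cost=150, card=150
  {C}: scan cost=200, card=200
  {B}: scan cost=400, card=400
  {AD}: card=300; try (D,hash)→780, (D,nl_idx)→1350, (A,merge)→1670, (D,merge)→1780, (A,hash)→2480, (A,nl)→6040 …(+1); best=780 via (D,hash)
  {AE}: card=3750; try (E,hash)→2700, (A,hash)→2700, (E,merge)→2850, (A,merge)→2850, (E,nl_idx)→5100, (E,nl)→22650 …(+1); best=2700 via (E,hash)
  {CE}: card=600; try (C,nl_idx)→1950, (E,nl_idx)→2400, (E,hash)→2800, (C,merge)→3300, (E,merge)→3350, (C,hash)→3500 …(+2); best=1950 via (C,nl_idx)
  {BC}: card=10000; try (C,hash)→4000, (B,merge)→6000, (C,merge)→6200, (B,hash)→7600, (C,nl_idx)→13600, (B,nl)→80200 …(+1); best=4000 via (C,hash)
  {ADE}: card=7500; try (E,hash)→3480, (E,merge)→5130, (D,hash)→6930, (E,nl_idx)→10680, (D,nl_idx)→32700, (E,nl)→45780 …(+2); best=3480 via (E,hash)
  {ACE}: card=15000; try (A,hash)→4950, (C,hash)→9650, (A,merge)→9900, (C,nl_idx)→47700, (C,merge)→53250, (A,nl)→91950 …(+1); best=4950 via (A,hash)
  {BCE}: card=30000; try (B,hash)→9750, (B,merge)→12550, (E,hash)→16400, (E,nl_idx)→114000, (E,merge)→155350, (B,nl)→241950 …(+1); best=9750 via (B,hash)
  {ACDE}: card=30000; try (C,hash)→14180, (D,hash)→20430, (C,nl_idx)→93480, (C,merge)→110280, (D,nl_idx)→124950, (D,merge)→230230 …(+2); best=14180 via (C,hash)
  {ABCE}: card=750000; try (B,hash)→27150, (A,hash)→42150, (B,merge)→233950, (A,merge)→491100, (A,nl)→4509750, (B,nl)→6004950; best=27150 via (B,hash)
  {ABCDE}: card=1500000; try (B,hash)→51380, (B,merge)→498180, (D,hash)→777630, (D,nl_idx)→6027150, (B,nl)→12014180, (D,merge)→15777430 …(+1); best=51380 via (B,hash)

51380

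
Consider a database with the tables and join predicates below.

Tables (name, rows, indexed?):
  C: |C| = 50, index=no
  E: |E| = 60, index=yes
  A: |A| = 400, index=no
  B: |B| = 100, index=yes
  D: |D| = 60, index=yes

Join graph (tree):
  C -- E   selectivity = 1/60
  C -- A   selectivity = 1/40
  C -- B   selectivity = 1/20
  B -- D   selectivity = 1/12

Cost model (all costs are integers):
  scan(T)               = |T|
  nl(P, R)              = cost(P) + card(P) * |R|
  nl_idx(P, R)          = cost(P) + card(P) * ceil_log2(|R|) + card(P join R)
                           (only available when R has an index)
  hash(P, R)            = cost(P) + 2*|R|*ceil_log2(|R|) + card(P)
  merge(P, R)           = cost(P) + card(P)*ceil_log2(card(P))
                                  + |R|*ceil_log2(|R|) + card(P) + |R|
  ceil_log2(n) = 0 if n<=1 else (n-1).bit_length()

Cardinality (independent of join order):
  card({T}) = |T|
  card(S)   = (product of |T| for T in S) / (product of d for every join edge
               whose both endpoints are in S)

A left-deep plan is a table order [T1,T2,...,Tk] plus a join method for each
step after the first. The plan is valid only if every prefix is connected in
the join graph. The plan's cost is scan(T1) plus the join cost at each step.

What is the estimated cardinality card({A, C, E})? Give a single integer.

500

Tables in S: A(400), C(50), E(60)
Edges inside S: C-E(d=60), C-A(d=40)
numerator = 400 * 50 * 60 = 1200000
denominator = 60 * 40 = 2400
card(S) = 1200000 / 2400 = 500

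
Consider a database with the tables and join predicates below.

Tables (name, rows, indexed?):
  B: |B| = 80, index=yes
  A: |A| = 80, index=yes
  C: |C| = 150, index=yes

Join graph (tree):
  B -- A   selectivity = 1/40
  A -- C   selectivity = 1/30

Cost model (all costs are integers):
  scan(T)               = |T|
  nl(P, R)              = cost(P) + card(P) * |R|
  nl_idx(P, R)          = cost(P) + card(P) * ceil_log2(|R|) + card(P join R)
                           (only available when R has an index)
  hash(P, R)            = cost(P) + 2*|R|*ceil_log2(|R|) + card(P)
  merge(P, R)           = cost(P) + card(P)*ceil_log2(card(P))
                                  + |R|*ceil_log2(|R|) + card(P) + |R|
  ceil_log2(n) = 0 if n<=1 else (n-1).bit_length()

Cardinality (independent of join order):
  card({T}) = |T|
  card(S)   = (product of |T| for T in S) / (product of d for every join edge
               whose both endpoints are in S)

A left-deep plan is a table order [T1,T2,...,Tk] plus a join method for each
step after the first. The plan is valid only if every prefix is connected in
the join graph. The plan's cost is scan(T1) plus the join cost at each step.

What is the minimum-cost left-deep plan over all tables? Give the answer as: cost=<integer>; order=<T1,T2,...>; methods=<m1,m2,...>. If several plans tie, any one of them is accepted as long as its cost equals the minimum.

cost=2640; order=A,C,B; methods=nl_idx,hash

Selinger DP (subsets sized 1..n):
  {B}: scan cost=80, card=80
  {A}: scan cost=80, card=80
  {C}: scan cost=150, card=150
  {AB}: card=160; try (B,nl_idx)→800, (A,nl_idx)→800, (B,hash)→1280, (A,hash)→1280, (B,merge)→1360, (A,merge)→1360 …(+2); best=800 via (B,nl_idx)
  {AC}: card=400; try (C,nl_idx)→1120, (A,hash)→1420, (A,nl_idx)→1600, (C,merge)→2070, (A,merge)→2140, (C,hash)→2560 …(+2); best=1120 via (C,nl_idx)
  {ABC}: card=800; try (B,hash)→2640, (C,nl_idx)→2880, (C,hash)→3360, (C,merge)→3590, (B,nl_idx)→4720, (B,merge)→5760 …(+2); best=2640 via (B,hash)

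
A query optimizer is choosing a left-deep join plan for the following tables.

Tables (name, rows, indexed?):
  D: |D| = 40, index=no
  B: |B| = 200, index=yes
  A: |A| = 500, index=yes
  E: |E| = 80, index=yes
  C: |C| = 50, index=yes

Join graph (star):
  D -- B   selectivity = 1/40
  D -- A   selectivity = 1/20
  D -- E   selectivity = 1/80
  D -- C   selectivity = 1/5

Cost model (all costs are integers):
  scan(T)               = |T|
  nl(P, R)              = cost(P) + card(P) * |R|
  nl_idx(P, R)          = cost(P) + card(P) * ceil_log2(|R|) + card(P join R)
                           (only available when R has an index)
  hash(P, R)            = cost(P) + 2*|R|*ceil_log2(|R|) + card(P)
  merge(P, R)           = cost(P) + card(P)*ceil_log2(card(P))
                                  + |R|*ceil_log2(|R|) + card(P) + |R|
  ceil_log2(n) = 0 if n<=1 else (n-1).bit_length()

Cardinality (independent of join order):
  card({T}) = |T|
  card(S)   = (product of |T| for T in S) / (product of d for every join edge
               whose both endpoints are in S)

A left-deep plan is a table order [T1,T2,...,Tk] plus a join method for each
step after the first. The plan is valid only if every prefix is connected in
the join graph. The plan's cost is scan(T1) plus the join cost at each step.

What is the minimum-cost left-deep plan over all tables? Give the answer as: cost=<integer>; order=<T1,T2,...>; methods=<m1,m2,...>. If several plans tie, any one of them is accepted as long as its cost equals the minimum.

cost=11520; order=D,E,A,B,C; methods=nl_idx,nl_idx,hash,hash

Selinger DP (subsets sized 1..n):
  {D}: scan cost=40, card=40
  {B}: scan cost=200, card=200
  {A}: scan cost=500, card=500
  {E}: scan cost=80, card=80
  {C}: scan cost=50, card=50
  {BD}: card=200; try (B,nl_idx)→560, (D,hash)→880, (B,merge)→2120, (D,merge)→2280, (B,hash)→3280, (B,nl)→8040 …(+1); best=560 via (B,nl_idx)
  {AD}: card=1000; try (A,nl_idx)→1400, (D,hash)→1480, (A,merge)→5320, (D,merge)→5780, (A,hash)→9080, (A,nl)→20040 …(+1); best=1400 via (A,nl_idx)
  {DE}: card=40; try (E,nl_idx)→360, (D,hash)→640, (E,merge)→960, (D,merge)→1000, (E,hash)→1200, (E,nl)→3240 …(+1); best=360 via (E,nl_idx)
  {CD}: card=400; try (D,hash)→580, (C,merge)→670, (D,merge)→680, (C,hash)→680, (C,nl_idx)→680, (C,nl)→2040 …(+1); best=580 via (D,hash)
  {ABD}: card=5000; try (B,hash)→5600, (A,merge)→7360, (A,nl_idx)→7360, (A,hash)→9760, (B,merge)→14200, (B,nl_idx)→14400 …(+2); best=5600 via (B,hash)
  {BDE}: card=200; try (B,nl_idx)→880, (E,hash)→1880, (E,nl_idx)→2160, (B,merge)→2440, (E,merge)→3000, (B,hash)→3600 …(+2); best=880 via (B,nl_idx)
  {BCD}: card=2000; try (C,hash)→1360, (C,merge)→2710, (C,nl_idx)→3760, (B,hash)→4180, (B,nl_idx)→5780, (B,merge)→6380 …(+2); best=1360 via (C,hash)
  {ADE}: card=1000; try (A,nl_idx)→1720, (E,hash)→3520, (A,merge)→5640, (E,nl_idx)→9400, (A,hash)→9400, (E,merge)→13040 …(+2); best=1720 via (A,nl_idx)
  {ACD}: card=10000; try (C,hash)→3000, (A,merge)→9580, (A,hash)→9980, (C,merge)→12750, (A,nl_idx)→14180, (C,nl_idx)→17400 …(+2); best=3000 via (C,hash)
  {CDE}: card=400; try (C,merge)→990, (C,hash)→1000, (C,nl_idx)→1000, (E,hash)→2100, (C,nl)→2360, (E,nl_idx)→3780 …(+2); best=990 via (C,merge)
  {ABDE}: card=5000; try (B,hash)→5920, (A,merge)→7680, (A,nl_idx)→7680, (A,hash)→10080, (E,hash)→11720, (B,merge)→14520 …(+6); best=5920 via (B,hash)
  {ABCD}: card=50000; try (C,hash)→11200, (A,hash)→12360, (B,hash)→16200, (A,merge)→30360, (A,nl_idx)→69360, (C,merge)→75950 …(+6); best=11200 via (C,hash)
  {BCDE}: card=2000; try (C,hash)→1680, (C,merge)→3030, (C,nl_idx)→4080, (E,hash)→4480, (B,hash)→4590, (B,nl_idx)→6190 …(+6); best=1680 via (C,hash)
  {ACDE}: card=10000; try (C,hash)→3320, (A,merge)→9990, (A,hash)→10390, (C,merge)→13070, (E,hash)→14120, (A,nl_idx)→14590 …(+6); best=3320 via (C,hash)
  {ABCDE}: card=50000; try (C,hash)→11520, (A,hash)→12680, (B,hash)→16520, (A,merge)→30680, (E,hash)→62320, (A,nl_idx)→69680 …(+10); best=11520 via (C,hash)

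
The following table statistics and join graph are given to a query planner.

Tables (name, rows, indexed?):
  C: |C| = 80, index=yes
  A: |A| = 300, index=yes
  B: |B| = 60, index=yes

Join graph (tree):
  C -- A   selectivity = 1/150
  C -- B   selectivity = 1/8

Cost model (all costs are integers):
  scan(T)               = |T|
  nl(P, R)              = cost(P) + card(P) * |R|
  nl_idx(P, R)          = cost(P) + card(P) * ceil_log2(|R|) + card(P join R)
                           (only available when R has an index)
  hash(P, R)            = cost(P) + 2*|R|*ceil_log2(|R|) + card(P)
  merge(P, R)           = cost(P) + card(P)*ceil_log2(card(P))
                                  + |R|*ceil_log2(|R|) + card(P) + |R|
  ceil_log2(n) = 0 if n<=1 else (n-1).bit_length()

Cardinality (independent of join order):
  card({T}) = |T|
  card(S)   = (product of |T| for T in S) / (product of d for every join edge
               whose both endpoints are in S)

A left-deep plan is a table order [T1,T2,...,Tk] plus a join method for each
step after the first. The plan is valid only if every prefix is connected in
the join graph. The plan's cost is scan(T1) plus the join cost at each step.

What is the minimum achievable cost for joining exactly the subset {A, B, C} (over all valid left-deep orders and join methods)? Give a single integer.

1840

Selinger DP over subsets of {A,B,C}:
  {C}: scan cost=80, card=80
  {A}: scan cost=300, card=300
  {B}: scan cost=60, card=60
  {AC}: card=160; try (A,nl_idx)→960, (C,hash)→1720, (C,nl_idx)→2560, (A,merge)→3720, (C,merge)→3940, (A,hash)→5560 …(+2); best=960 via (A,nl_idx)
  {BC}: card=600; try (B,hash)→880, (C,nl_idx)→1080, (C,merge)→1120, (B,merge)→1140, (B,nl_idx)→1160, (C,hash)→1240 …(+2); best=880 via (B,hash)
  {ABC}: card=1200; try (B,hash)→1840, (B,merge)→2820, (B,nl_idx)→3120, (A,hash)→6880, (A,nl_idx)→7480, (A,merge)→10480 …(+2); best=1840 via (B,hash)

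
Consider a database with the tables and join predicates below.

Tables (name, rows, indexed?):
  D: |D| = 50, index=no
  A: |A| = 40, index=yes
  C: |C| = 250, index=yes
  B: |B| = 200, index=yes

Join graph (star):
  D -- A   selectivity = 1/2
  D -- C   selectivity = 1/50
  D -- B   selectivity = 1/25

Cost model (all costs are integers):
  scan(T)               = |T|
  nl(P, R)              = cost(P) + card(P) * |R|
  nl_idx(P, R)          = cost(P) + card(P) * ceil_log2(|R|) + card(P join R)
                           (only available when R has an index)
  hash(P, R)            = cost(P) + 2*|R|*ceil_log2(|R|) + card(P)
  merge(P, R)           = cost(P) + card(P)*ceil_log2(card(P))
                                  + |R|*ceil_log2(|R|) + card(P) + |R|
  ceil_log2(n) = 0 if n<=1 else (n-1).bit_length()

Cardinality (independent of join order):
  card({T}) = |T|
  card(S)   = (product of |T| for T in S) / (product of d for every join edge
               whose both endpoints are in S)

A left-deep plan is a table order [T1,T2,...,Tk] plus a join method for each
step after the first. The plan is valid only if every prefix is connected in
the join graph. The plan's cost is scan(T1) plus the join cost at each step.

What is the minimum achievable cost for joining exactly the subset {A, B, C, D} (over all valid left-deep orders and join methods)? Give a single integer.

Selinger DP over subsets of {A,B,C,D}:
  {D}: scan cost=50, card=50
  {A}: scan cost=40, card=40
  {C}: scan cost=250, card=250
  {B}: scan cost=200, card=200
  {AD}: card=1000; try (A,hash)→580, (D,merge)→670, (D,hash)→680, (A,merge)→680, (A,nl_idx)→1350, (D,nl)→2040 …(+1); best=580 via (A,hash)
  {CD}: card=250; try (C,nl_idx)→700, (D,hash)→1100, (C,merge)→2650, (D,merge)→2850, (C,hash)→4100, (C,nl)→12550 …(+1); best=700 via (C,nl_idx)
  {BD}: card=400; try (B,nl_idx)→850, (D,hash)→1000, (B,merge)→2200, (D,merge)→2350, (B,hash)→3300, (B,nl)→10050 …(+1); best=850 via (B,nl_idx)
  {ACD}: card=5000; try (A,hash)→1430, (A,merge)→3230, (C,hash)→5580, (A,nl_idx)→7200, (A,nl)→10700, (C,nl_idx)→13580 …(+2); best=1430 via (A,hash)
  {ABD}: card=8000; try (A,hash)→1730, (B,hash)→4780, (A,merge)→5130, (A,nl_idx)→11250, (B,merge)→13380, (B,nl_idx)→16580 …(+2); best=1730 via (A,hash)
  {BCD}: card=2000; try (B,hash)→4150, (B,nl_idx)→4700, (B,merge)→4750, (C,hash)→5250, (C,nl_idx)→6050, (C,merge)→7100 …(+2); best=4150 via (B,hash)
  {ABCD}: card=40000; try (A,hash)→6630, (B,hash)→9630, (C,hash)→13730, (A,merge)→28430, (A,nl_idx)→56150, (B,merge)→73230 …(+6); best=6630 via (A,hash)

6630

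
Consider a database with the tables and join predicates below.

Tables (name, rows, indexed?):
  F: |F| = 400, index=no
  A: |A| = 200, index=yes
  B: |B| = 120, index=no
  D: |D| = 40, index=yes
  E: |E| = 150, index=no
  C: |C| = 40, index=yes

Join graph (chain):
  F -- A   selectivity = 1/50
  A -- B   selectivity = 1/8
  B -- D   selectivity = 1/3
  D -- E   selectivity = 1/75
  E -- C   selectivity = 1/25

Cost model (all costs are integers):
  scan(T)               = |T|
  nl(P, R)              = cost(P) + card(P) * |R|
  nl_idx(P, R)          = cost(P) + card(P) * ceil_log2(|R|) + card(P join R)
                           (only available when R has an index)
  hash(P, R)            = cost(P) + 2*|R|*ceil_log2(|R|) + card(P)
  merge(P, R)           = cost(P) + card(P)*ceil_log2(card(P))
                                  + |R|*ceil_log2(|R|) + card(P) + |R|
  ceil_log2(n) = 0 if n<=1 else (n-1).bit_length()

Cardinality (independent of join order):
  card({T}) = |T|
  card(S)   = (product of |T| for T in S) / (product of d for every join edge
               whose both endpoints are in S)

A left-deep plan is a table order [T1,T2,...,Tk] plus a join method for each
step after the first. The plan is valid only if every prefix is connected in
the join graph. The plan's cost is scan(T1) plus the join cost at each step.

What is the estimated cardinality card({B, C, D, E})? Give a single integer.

Tables in S: B(120), C(40), D(40), E(150)
Edges inside S: B-D(d=3), D-E(d=75), E-C(d=25)
numerator = 120 * 40 * 40 * 150 = 28800000
denominator = 3 * 75 * 25 = 5625
card(S) = 28800000 / 5625 = 5120

5120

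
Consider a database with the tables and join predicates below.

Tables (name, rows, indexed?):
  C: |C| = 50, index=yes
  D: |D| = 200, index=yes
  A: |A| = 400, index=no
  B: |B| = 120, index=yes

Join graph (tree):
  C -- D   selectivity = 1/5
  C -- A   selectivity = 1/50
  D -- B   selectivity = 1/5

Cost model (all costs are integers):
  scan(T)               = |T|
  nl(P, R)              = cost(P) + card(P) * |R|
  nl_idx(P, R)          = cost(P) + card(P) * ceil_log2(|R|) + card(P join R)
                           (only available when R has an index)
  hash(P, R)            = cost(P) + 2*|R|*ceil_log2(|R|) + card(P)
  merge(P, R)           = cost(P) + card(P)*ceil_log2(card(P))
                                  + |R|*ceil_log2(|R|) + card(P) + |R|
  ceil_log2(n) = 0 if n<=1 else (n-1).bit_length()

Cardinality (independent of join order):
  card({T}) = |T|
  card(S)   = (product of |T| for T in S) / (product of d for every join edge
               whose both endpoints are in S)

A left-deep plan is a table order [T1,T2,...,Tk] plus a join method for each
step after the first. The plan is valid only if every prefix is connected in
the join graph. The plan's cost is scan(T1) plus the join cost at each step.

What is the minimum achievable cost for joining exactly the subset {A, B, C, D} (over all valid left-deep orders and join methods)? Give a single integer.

Selinger DP over subsets of {A,B,C,D}:
  {C}: scan cost=50, card=50
  {D}: scan cost=200, card=200
  {A}: scan cost=400, card=400
  {B}: scan cost=120, card=120
  {CD}: card=2000; try (C,hash)→1000, (D,merge)→2200, (C,merge)→2350, (D,nl_idx)→2450, (D,hash)→3300, (C,nl_idx)→3400 …(+2); best=1000 via (C,hash)
  {AC}: card=400; try (C,hash)→1400, (C,nl_idx)→3200, (A,merge)→4400, (C,merge)→4750, (A,hash)→7300, (A,nl)→20050 …(+1); best=1400 via (C,hash)
  {BD}: card=4800; try (B,hash)→2080, (D,merge)→2880, (B,merge)→2960, (D,hash)→3440, (D,nl_idx)→5880, (B,nl_idx)→6400 …(+2); best=2080 via (B,hash)
  {ACD}: card=16000; try (D,hash)→5000, (D,merge)→7200, (A,hash)→10200, (D,nl_idx)→20600, (A,merge)→29000, (D,nl)→81400 …(+1); best=5000 via (D,hash)
  {BCD}: card=48000; try (B,hash)→4680, (C,hash)→7480, (B,merge)→25960, (B,nl_idx)→63000, (C,merge)→69630, (C,nl_idx)→78880 …(+2); best=4680 via (B,hash)
  {ABCD}: card=384000; try (B,hash)→22680, (A,hash)→59880, (B,merge)→245960, (B,nl_idx)→501000, (A,merge)→824680, (B,nl)→1925000 …(+1); best=22680 via (B,hash)

22680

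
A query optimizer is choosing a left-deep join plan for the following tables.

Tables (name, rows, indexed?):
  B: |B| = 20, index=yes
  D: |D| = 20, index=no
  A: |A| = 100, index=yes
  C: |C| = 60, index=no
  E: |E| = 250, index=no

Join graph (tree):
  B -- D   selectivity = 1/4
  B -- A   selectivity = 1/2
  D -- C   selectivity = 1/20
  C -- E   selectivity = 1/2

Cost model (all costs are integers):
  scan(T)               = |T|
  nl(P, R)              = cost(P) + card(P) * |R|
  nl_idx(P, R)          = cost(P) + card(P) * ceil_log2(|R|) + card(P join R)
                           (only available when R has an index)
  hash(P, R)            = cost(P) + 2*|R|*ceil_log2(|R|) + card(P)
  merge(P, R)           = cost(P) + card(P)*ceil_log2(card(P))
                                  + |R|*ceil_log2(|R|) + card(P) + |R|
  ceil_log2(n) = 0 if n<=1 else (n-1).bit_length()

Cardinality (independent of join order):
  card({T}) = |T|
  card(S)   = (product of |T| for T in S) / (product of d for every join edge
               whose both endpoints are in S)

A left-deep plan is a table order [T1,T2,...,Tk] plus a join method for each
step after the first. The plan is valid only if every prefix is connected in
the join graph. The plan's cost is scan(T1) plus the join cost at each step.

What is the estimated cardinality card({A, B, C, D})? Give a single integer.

Tables in S: A(100), B(20), C(60), D(20)
Edges inside S: B-D(d=4), B-A(d=2), D-C(d=20)
numerator = 100 * 20 * 60 * 20 = 2400000
denominator = 4 * 2 * 20 = 160
card(S) = 2400000 / 160 = 15000

15000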